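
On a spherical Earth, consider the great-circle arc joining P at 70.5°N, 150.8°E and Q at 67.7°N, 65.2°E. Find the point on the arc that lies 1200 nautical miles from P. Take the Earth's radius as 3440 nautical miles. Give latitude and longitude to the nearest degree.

≈ 73°N, 85°E

Convert each endpoint to a unit vector on the sphere (x = cos φ cos λ, y = cos φ sin λ, z = sin φ).
The central angle between the endpoints is δ = arccos(p₁·p₂) ≈ 0.491 rad (28.1°). The total great-circle distance is δ·R ≈ 0.491 × 3440 ≈ 1689 nmi, so the target fraction is f = 1200/1689 ≈ 0.710.
Interpolate at f ≈ 0.710 with slerp weights a = sin((1−f)δ)/sin δ ≈ 0.301, b = sin(fδ)/sin δ ≈ 0.725.
p = a·p₁ + b·p₂ ≈ (0.028, 0.299, 0.954); φ = arcsin(p_z) ≈ 72.55°, λ = atan2(p_y, p_x) ≈ 84.68°.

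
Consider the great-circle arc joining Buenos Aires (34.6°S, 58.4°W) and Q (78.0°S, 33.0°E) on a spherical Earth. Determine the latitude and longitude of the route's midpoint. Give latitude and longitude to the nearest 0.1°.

≈ (61.4°S, 44.1°W)

Convert each endpoint to a unit vector on the sphere (x = cos φ cos λ, y = cos φ sin λ, z = sin φ).
The central angle between the endpoints is δ = arccos(p₁·p₂) ≈ 0.987 rad (56.5°).
Interpolate at f = 1/2 with slerp weights a = sin((1−f)δ)/sin δ ≈ 0.568, b = sin(fδ)/sin δ ≈ 0.568.
p = a·p₁ + b·p₂ ≈ (0.344, -0.334, -0.878); φ = arcsin(p_z) ≈ -61.37°, λ = atan2(p_y, p_x) ≈ -44.14°.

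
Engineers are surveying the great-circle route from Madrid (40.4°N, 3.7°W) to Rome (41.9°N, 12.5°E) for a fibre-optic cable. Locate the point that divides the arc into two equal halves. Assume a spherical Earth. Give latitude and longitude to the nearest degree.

The haversine formula gives a central angle δ ≈ 0.214 rad (12.3°) between the endpoints.
Interpolate at f = 1/2 with slerp weights a = sin((1−f)δ)/sin δ ≈ 0.503, b = sin(fδ)/sin δ ≈ 0.503.
p = a·p₁ + b·p₂ ≈ (0.748, 0.056, 0.662); φ = arcsin(p_z) ≈ 41.43°, λ = atan2(p_y, p_x) ≈ 4.31°.

≈ 41°N, 4°E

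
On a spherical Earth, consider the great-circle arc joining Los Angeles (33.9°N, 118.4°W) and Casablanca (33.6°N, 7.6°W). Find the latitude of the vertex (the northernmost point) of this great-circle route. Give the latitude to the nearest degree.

The great circle lies in the plane with unit normal n̂ = (p₁ × p₂)/|p₁ × p₂|.
Here n̂_z ≈ +0.648; the vertex latitude is φ_max = arccos|n̂_z| ≈ 49.6°.

≈ 50°N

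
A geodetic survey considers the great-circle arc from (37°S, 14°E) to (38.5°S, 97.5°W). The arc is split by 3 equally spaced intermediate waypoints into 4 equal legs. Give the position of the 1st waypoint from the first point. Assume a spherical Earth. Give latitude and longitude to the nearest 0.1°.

≈ (48.8°S, 8.9°W)

Convert each endpoint to a unit vector on the sphere (x = cos φ cos λ, y = cos φ sin λ, z = sin φ).
The central angle between the endpoints is δ = arccos(p₁·p₂) ≈ 1.425 rad (81.6°).
Interpolate at f = 1/4 with slerp weights a = sin((1−f)δ)/sin δ ≈ 0.886, b = sin(fδ)/sin δ ≈ 0.352.
p = a·p₁ + b·p₂ ≈ (0.651, -0.102, -0.753); φ = arcsin(p_z) ≈ -48.81°, λ = atan2(p_y, p_x) ≈ -8.94°.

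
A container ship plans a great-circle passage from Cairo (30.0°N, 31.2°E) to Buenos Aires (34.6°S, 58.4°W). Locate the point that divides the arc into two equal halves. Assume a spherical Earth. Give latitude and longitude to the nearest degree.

≈ 3°S, 12°W

Convert each endpoint to a unit vector on the sphere (x = cos φ cos λ, y = cos φ sin λ, z = sin φ).
The central angle between the endpoints is δ = arccos(p₁·p₂) ≈ 1.853 rad (106.2°).
Interpolate at f = 1/2 with slerp weights a = sin((1−f)δ)/sin δ ≈ 0.833, b = sin(fδ)/sin δ ≈ 0.833.
p = a·p₁ + b·p₂ ≈ (0.976, -0.210, -0.056); φ = arcsin(p_z) ≈ -3.24°, λ = atan2(p_y, p_x) ≈ -12.16°.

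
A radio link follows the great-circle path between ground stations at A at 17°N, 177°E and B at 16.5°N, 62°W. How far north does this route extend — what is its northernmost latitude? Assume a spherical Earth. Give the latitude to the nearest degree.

≈ 31°N

The great circle lies in the plane with unit normal n̂ = (p₁ × p₂)/|p₁ × p₂|.
Here n̂_z ≈ +0.853; the vertex latitude is φ_max = arccos|n̂_z| ≈ 31.4°.
Check via Clairaut: cos φ_max = |cos φ₁| · sin C = cos(17.0°)·sin(63.2°) ≈ 0.853, again giving ≈ 31.4°.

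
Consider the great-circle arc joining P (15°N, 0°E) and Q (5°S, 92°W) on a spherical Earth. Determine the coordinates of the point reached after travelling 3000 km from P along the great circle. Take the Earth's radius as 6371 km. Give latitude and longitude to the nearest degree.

Convert each endpoint to a unit vector on the sphere (x = cos φ cos λ, y = cos φ sin λ, z = sin φ).
The central angle between the endpoints is δ = arccos(p₁·p₂) ≈ 1.627 rad (93.2°). The total great-circle distance is δ·R ≈ 1.627 × 6371 ≈ 10365 km, so the target fraction is f = 3000/10365 ≈ 0.289.
Interpolate at f ≈ 0.289 with slerp weights a = sin((1−f)δ)/sin δ ≈ 0.917, b = sin(fδ)/sin δ ≈ 0.454.
p = a·p₁ + b·p₂ ≈ (0.870, -0.452, 0.198); φ = arcsin(p_z) ≈ 11.40°, λ = atan2(p_y, p_x) ≈ -27.48°.

≈ (11°N, 27°W)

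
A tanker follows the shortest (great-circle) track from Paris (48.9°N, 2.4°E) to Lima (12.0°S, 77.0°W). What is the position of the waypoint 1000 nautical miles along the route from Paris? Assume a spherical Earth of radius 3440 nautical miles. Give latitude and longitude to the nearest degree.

≈ 42°N, 19°W

From cos δ = sin φ₁ sin φ₂ + cos φ₁ cos φ₂ cos Δλ, the central angle is δ ≈ 1.609 rad (92.2°). The total great-circle distance is δ·R ≈ 1.609 × 3440 ≈ 5536 nmi, so the target fraction is f = 1000/5536 ≈ 0.181.
Interpolate at f ≈ 0.181 with slerp weights a = sin((1−f)δ)/sin δ ≈ 0.969, b = sin(fδ)/sin δ ≈ 0.287.
p = a·p₁ + b·p₂ ≈ (0.700, -0.247, 0.671); φ = arcsin(p_z) ≈ 42.11°, λ = atan2(p_y, p_x) ≈ -19.42°.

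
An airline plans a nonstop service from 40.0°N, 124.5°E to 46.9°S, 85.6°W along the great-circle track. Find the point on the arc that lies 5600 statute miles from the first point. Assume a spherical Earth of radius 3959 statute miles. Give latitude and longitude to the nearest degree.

≈ 15°S, 171°W

Write both endpoints as unit vectors p₁, p₂ with components (cos φ cos λ, cos φ sin λ, sin φ).
The central angle between the endpoints is δ = arccos(p₁·p₂) ≈ 2.744 rad (157.2°). The total great-circle distance is δ·R ≈ 2.744 × 3959 ≈ 10865 mi, so the target fraction is f = 5600/10865 ≈ 0.515.
Interpolate at f ≈ 0.515 with slerp weights a = sin((1−f)δ)/sin δ ≈ 2.511, b = sin(fδ)/sin δ ≈ 2.554.
p = a·p₁ + b·p₂ ≈ (-0.956, -0.155, -0.251); φ = arcsin(p_z) ≈ -14.53°, λ = atan2(p_y, p_x) ≈ -170.80°.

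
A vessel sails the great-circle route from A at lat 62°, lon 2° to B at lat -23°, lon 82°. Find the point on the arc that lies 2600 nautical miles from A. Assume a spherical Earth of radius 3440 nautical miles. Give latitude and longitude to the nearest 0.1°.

The haversine formula gives a central angle δ ≈ 1.844 rad (105.7°) between the endpoints. The total great-circle distance is δ·R ≈ 1.844 × 3440 ≈ 6344 nmi, so the target fraction is f = 2600/6344 ≈ 0.410.
Interpolate at f ≈ 0.410 with slerp weights a = sin((1−f)δ)/sin δ ≈ 0.920, b = sin(fδ)/sin δ ≈ 0.712.
p = a·p₁ + b·p₂ ≈ (0.523, 0.664, 0.534); φ = arcsin(p_z) ≈ 32.28°, λ = atan2(p_y, p_x) ≈ 51.80°.

≈ lat 32.3°, lon 51.8°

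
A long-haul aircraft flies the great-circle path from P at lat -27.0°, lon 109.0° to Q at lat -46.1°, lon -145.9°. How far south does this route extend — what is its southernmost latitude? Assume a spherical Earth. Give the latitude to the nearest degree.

The great circle lies in the plane with unit normal n̂ = (p₁ × p₂)/|p₁ × p₂|.
Here n̂_z ≈ +0.605; the vertex latitude is φ_max = arccos|n̂_z| ≈ 52.8°.

≈ -53°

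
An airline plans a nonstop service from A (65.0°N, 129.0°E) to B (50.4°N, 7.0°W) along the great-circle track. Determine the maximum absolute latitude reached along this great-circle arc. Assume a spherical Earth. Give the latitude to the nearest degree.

≈ 77°N

The great circle lies in the plane with unit normal n̂ = (p₁ × p₂)/|p₁ × p₂|.
Here n̂_z ≈ -0.217; the vertex latitude is φ_max = arccos|n̂_z| ≈ 77.5°.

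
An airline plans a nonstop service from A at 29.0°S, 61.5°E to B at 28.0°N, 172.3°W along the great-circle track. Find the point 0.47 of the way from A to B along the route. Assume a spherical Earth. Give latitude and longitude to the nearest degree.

≈ 3°S, 122°E

Convert each endpoint to a unit vector on the sphere (x = cos φ cos λ, y = cos φ sin λ, z = sin φ).
The central angle between the endpoints is δ = arccos(p₁·p₂) ≈ 2.324 rad (133.1°).
Interpolate at f = 0.47 with slerp weights a = sin((1−f)δ)/sin δ ≈ 1.292, b = sin(fδ)/sin δ ≈ 1.216.
p = a·p₁ + b·p₂ ≈ (-0.525, 0.849, -0.055); φ = arcsin(p_z) ≈ -3.18°, λ = atan2(p_y, p_x) ≈ 121.72°.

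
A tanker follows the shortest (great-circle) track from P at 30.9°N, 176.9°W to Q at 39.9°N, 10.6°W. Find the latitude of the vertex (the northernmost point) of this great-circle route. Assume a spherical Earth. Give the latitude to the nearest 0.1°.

≈ 80.6°N

The great circle lies in the plane with unit normal n̂ = (p₁ × p₂)/|p₁ × p₂|.
Here n̂_z ≈ +0.164; the vertex latitude is φ_max = arccos|n̂_z| ≈ 80.6°.
Check via Clairaut: cos φ_max = |cos φ₁| · sin C = cos(30.9°)·sin(11.0°) ≈ 0.164, again giving ≈ 80.6°.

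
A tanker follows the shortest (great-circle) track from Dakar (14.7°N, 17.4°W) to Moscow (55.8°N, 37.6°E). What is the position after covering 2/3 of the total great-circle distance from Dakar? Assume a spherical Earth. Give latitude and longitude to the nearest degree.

Write both endpoints as unit vectors p₁, p₂ with components (cos φ cos λ, cos φ sin λ, sin φ).
The central angle between the endpoints is δ = arccos(p₁·p₂) ≈ 1.022 rad (58.6°).
Interpolate at f = 2/3 with slerp weights a = sin((1−f)δ)/sin δ ≈ 0.392, b = sin(fδ)/sin δ ≈ 0.738.
p = a·p₁ + b·p₂ ≈ (0.690, 0.140, 0.710); φ = arcsin(p_z) ≈ 45.23°, λ = atan2(p_y, p_x) ≈ 11.46°.

≈ 45°N, 11°E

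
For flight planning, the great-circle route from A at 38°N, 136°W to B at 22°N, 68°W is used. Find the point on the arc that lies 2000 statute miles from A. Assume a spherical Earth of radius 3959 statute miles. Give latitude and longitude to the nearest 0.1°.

Write both endpoints as unit vectors p₁, p₂ with components (cos φ cos λ, cos φ sin λ, sin φ).
The central angle between the endpoints is δ = arccos(p₁·p₂) ≈ 1.042 rad (59.7°). The total great-circle distance is δ·R ≈ 1.042 × 3959 ≈ 4126 mi, so the target fraction is f = 2000/4126 ≈ 0.485.
Interpolate at f ≈ 0.485 with slerp weights a = sin((1−f)δ)/sin δ ≈ 0.592, b = sin(fδ)/sin δ ≈ 0.560.
p = a·p₁ + b·p₂ ≈ (-0.141, -0.806, 0.575); φ = arcsin(p_z) ≈ 35.08°, λ = atan2(p_y, p_x) ≈ -99.93°.

≈ 35.1°N, 99.9°W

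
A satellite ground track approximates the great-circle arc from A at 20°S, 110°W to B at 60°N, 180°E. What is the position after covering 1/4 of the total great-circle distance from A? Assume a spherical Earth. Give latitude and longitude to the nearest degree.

Write both endpoints as unit vectors p₁, p₂ with components (cos φ cos λ, cos φ sin λ, sin φ).
The central angle between the endpoints is δ = arccos(p₁·p₂) ≈ 1.707 rad (97.8°).
Interpolate at f = 1/4 with slerp weights a = sin((1−f)δ)/sin δ ≈ 0.967, b = sin(fδ)/sin δ ≈ 0.418.
p = a·p₁ + b·p₂ ≈ (-0.520, -0.854, 0.031); φ = arcsin(p_z) ≈ 1.78°, λ = atan2(p_y, p_x) ≈ -121.32°.

≈ 2°N, 121°W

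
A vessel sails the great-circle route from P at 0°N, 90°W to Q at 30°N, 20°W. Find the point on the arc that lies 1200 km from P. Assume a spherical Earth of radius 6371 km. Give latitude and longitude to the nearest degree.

≈ 6°N, 81°W

Write both endpoints as unit vectors p₁, p₂ with components (cos φ cos λ, cos φ sin λ, sin φ).
The central angle between the endpoints is δ = arccos(p₁·p₂) ≈ 1.270 rad (72.8°). The total great-circle distance is δ·R ≈ 1.270 × 6371 ≈ 8092 km, so the target fraction is f = 1200/8092 ≈ 0.148.
Interpolate at f ≈ 0.148 with slerp weights a = sin((1−f)δ)/sin δ ≈ 0.924, b = sin(fδ)/sin δ ≈ 0.196.
p = a·p₁ + b·p₂ ≈ (0.160, -0.982, 0.098); φ = arcsin(p_z) ≈ 5.63°, λ = atan2(p_y, p_x) ≈ -80.78°.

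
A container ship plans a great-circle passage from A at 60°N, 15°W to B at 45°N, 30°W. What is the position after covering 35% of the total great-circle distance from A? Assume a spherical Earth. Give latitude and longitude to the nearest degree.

The haversine formula gives a central angle δ ≈ 0.305 rad (17.5°) between the endpoints.
Interpolate at f = 0.35 with slerp weights a = sin((1−f)δ)/sin δ ≈ 0.656, b = sin(fδ)/sin δ ≈ 0.355.
p = a·p₁ + b·p₂ ≈ (0.534, -0.210, 0.819); φ = arcsin(p_z) ≈ 54.97°, λ = atan2(p_y, p_x) ≈ -21.50°.

≈ 55°N, 21°W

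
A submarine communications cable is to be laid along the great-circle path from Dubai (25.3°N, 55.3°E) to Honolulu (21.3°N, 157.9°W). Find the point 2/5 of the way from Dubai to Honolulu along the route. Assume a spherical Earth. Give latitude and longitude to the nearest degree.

≈ 55°N, 110°E

From cos δ = sin φ₁ sin φ₂ + cos φ₁ cos φ₂ cos Δλ, the central angle is δ ≈ 2.153 rad (123.3°).
Interpolate at f = 2/5 with slerp weights a = sin((1−f)δ)/sin δ ≈ 1.151, b = sin(fδ)/sin δ ≈ 0.908.
p = a·p₁ + b·p₂ ≈ (-0.192, 0.537, 0.822); φ = arcsin(p_z) ≈ 55.24°, λ = atan2(p_y, p_x) ≈ 109.63°.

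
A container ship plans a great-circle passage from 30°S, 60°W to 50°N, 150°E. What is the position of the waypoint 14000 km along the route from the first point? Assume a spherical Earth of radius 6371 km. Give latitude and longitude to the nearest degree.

≈ 56°N, 171°W

The haversine formula gives a central angle δ ≈ 2.616 rad (149.9°) between the endpoints. The total great-circle distance is δ·R ≈ 2.616 × 6371 ≈ 16668 km, so the target fraction is f = 14000/16668 ≈ 0.840.
Interpolate at f ≈ 0.840 with slerp weights a = sin((1−f)δ)/sin δ ≈ 0.811, b = sin(fδ)/sin δ ≈ 1.615.
p = a·p₁ + b·p₂ ≈ (-0.548, -0.089, 0.832); φ = arcsin(p_z) ≈ 56.28°, λ = atan2(p_y, p_x) ≈ -170.78°.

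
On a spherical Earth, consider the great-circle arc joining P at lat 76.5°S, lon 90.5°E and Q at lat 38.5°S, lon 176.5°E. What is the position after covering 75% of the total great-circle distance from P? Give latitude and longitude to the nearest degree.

From cos δ = sin φ₁ sin φ₂ + cos φ₁ cos φ₂ cos Δλ, the central angle is δ ≈ 0.905 rad (51.8°).
Interpolate at f = 0.75 with slerp weights a = sin((1−f)δ)/sin δ ≈ 0.285, b = sin(fδ)/sin δ ≈ 0.798.
p = a·p₁ + b·p₂ ≈ (-0.624, 0.105, -0.774); φ = arcsin(p_z) ≈ -50.74°, λ = atan2(p_y, p_x) ≈ 170.48°.

≈ lat 51°S, lon 170°E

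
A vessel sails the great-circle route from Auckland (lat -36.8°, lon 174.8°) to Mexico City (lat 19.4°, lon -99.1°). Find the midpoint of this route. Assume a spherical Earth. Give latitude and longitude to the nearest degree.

Convert each endpoint to a unit vector on the sphere (x = cos φ cos λ, y = cos φ sin λ, z = sin φ).
The central angle between the endpoints is δ = arccos(p₁·p₂) ≈ 1.719 rad (98.5°).
Interpolate at f = 1/2 with slerp weights a = sin((1−f)δ)/sin δ ≈ 0.766, b = sin(fδ)/sin δ ≈ 0.766.
p = a·p₁ + b·p₂ ≈ (-0.725, -0.658, -0.204); φ = arcsin(p_z) ≈ -11.79°, λ = atan2(p_y, p_x) ≈ -137.79°.

≈ lat -12°, lon -138°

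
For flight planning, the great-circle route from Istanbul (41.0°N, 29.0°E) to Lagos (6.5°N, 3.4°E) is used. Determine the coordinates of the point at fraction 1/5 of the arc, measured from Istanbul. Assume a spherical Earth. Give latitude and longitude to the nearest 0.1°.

The haversine formula gives a central angle δ ≈ 0.722 rad (41.4°) between the endpoints.
Interpolate at f = 1/5 with slerp weights a = sin((1−f)δ)/sin δ ≈ 0.826, b = sin(fδ)/sin δ ≈ 0.218.
p = a·p₁ + b·p₂ ≈ (0.761, 0.315, 0.567); φ = arcsin(p_z) ≈ 34.52°, λ = atan2(p_y, p_x) ≈ 22.49°.

≈ 34.5°N, 22.5°E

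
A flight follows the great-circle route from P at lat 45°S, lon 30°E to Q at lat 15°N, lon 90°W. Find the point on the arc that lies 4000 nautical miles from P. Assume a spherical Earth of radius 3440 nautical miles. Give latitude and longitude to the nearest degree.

≈ lat 24°S, lon 50°W

The haversine formula gives a central angle δ ≈ 2.123 rad (121.6°) between the endpoints. The total great-circle distance is δ·R ≈ 2.123 × 3440 ≈ 7303 nmi, so the target fraction is f = 4000/7303 ≈ 0.548.
Interpolate at f ≈ 0.548 with slerp weights a = sin((1−f)δ)/sin δ ≈ 0.962, b = sin(fδ)/sin δ ≈ 1.078.
p = a·p₁ + b·p₂ ≈ (0.589, -0.701, -0.401); φ = arcsin(p_z) ≈ -23.67°, λ = atan2(p_y, p_x) ≈ -49.96°.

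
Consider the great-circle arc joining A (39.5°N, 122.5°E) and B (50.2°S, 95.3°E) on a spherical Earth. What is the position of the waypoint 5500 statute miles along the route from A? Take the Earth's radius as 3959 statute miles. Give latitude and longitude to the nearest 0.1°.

≈ (37.6°S, 101.2°E)

Write both endpoints as unit vectors p₁, p₂ with components (cos φ cos λ, cos φ sin λ, sin φ).
The central angle between the endpoints is δ = arccos(p₁·p₂) ≈ 1.620 rad (92.8°). The total great-circle distance is δ·R ≈ 1.620 × 3959 ≈ 6414 mi, so the target fraction is f = 5500/6414 ≈ 0.857.
Interpolate at f ≈ 0.857 with slerp weights a = sin((1−f)δ)/sin δ ≈ 0.229, b = sin(fδ)/sin δ ≈ 0.985.
p = a·p₁ + b·p₂ ≈ (-0.153, 0.777, -0.611); φ = arcsin(p_z) ≈ -37.65°, λ = atan2(p_y, p_x) ≈ 101.16°.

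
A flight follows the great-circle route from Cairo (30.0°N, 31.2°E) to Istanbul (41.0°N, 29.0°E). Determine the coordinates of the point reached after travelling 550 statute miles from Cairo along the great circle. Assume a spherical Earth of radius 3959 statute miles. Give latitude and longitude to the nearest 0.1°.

Convert each endpoint to a unit vector on the sphere (x = cos φ cos λ, y = cos φ sin λ, z = sin φ).
The central angle between the endpoints is δ = arccos(p₁·p₂) ≈ 0.194 rad (11.1°). The total great-circle distance is δ·R ≈ 0.194 × 3959 ≈ 770 mi, so the target fraction is f = 550/770 ≈ 0.714.
Interpolate at f ≈ 0.714 with slerp weights a = sin((1−f)δ)/sin δ ≈ 0.287, b = sin(fδ)/sin δ ≈ 0.716.
p = a·p₁ + b·p₂ ≈ (0.686, 0.391, 0.614); φ = arcsin(p_z) ≈ 37.86°, λ = atan2(p_y, p_x) ≈ 29.69°.

≈ (37.9°N, 29.7°E)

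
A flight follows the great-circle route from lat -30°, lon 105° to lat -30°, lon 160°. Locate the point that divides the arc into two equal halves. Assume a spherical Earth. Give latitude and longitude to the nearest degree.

The haversine formula gives a central angle δ ≈ 0.823 rad (47.1°) between the endpoints.
Interpolate at f = 1/2 with slerp weights a = sin((1−f)δ)/sin δ ≈ 0.546, b = sin(fδ)/sin δ ≈ 0.546.
p = a·p₁ + b·p₂ ≈ (-0.566, 0.618, -0.546); φ = arcsin(p_z) ≈ -33.06°, λ = atan2(p_y, p_x) ≈ 132.50°.

≈ lat -33°, lon 132°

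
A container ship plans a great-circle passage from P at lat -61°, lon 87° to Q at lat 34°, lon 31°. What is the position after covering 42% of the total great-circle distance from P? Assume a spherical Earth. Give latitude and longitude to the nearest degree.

Convert each endpoint to a unit vector on the sphere (x = cos φ cos λ, y = cos φ sin λ, z = sin φ).
The central angle between the endpoints is δ = arccos(p₁·p₂) ≈ 1.838 rad (105.3°).
Interpolate at f = 0.42 with slerp weights a = sin((1−f)δ)/sin δ ≈ 0.908, b = sin(fδ)/sin δ ≈ 0.723.
p = a·p₁ + b·p₂ ≈ (0.537, 0.748, -0.389); φ = arcsin(p_z) ≈ -22.91°, λ = atan2(p_y, p_x) ≈ 54.33°.

≈ lat -23°, lon 54°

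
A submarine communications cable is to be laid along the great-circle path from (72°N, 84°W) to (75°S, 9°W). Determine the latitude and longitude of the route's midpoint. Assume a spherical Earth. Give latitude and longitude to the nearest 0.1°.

≈ (1.9°S, 50.4°W)

Write both endpoints as unit vectors p₁, p₂ with components (cos φ cos λ, cos φ sin λ, sin φ).
The central angle between the endpoints is δ = arccos(p₁·p₂) ≈ 2.686 rad (153.9°).
Interpolate at f = 1/2 with slerp weights a = sin((1−f)δ)/sin δ ≈ 2.213, b = sin(fδ)/sin δ ≈ 2.213.
p = a·p₁ + b·p₂ ≈ (0.637, -0.770, -0.033); φ = arcsin(p_z) ≈ -1.89°, λ = atan2(p_y, p_x) ≈ -50.38°.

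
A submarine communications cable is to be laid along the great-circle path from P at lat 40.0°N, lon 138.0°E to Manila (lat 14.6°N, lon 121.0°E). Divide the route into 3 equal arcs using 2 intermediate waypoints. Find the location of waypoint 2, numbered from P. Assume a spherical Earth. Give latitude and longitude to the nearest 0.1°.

Write both endpoints as unit vectors p₁, p₂ with components (cos φ cos λ, cos φ sin λ, sin φ).
The central angle between the endpoints is δ = arccos(p₁·p₂) ≈ 0.514 rad (29.4°).
Interpolate at f = 2/3 with slerp weights a = sin((1−f)δ)/sin δ ≈ 0.347, b = sin(fδ)/sin δ ≈ 0.683.
p = a·p₁ + b·p₂ ≈ (-0.538, 0.745, 0.395); φ = arcsin(p_z) ≈ 23.28°, λ = atan2(p_y, p_x) ≈ 125.85°.

≈ lat 23.3°N, lon 125.8°E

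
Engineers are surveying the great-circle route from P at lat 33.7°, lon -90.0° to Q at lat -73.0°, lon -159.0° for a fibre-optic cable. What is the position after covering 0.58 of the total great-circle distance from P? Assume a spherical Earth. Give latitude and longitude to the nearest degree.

Write both endpoints as unit vectors p₁, p₂ with components (cos φ cos λ, cos φ sin λ, sin φ).
The central angle between the endpoints is δ = arccos(p₁·p₂) ≈ 2.030 rad (116.3°).
Interpolate at f = 0.58 with slerp weights a = sin((1−f)δ)/sin δ ≈ 0.840, b = sin(fδ)/sin δ ≈ 1.031.
p = a·p₁ + b·p₂ ≈ (-0.281, -0.807, -0.519); φ = arcsin(p_z) ≈ -31.29°, λ = atan2(p_y, p_x) ≈ -109.22°.

≈ lat -31°, lon -109°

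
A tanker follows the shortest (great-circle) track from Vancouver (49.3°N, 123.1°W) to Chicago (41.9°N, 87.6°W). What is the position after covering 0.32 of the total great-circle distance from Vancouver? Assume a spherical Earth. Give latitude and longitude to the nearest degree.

Write both endpoints as unit vectors p₁, p₂ with components (cos φ cos λ, cos φ sin λ, sin φ).
The central angle between the endpoints is δ = arccos(p₁·p₂) ≈ 0.448 rad (25.7°).
Interpolate at f = 0.32 with slerp weights a = sin((1−f)δ)/sin δ ≈ 0.692, b = sin(fδ)/sin δ ≈ 0.330.
p = a·p₁ + b·p₂ ≈ (-0.236, -0.624, 0.745); φ = arcsin(p_z) ≈ 48.18°, λ = atan2(p_y, p_x) ≈ -110.76°.

≈ 48°N, 111°W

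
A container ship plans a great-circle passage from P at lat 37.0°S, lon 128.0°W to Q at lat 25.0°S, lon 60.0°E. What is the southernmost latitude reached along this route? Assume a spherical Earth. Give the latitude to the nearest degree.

The great circle lies in the plane with unit normal n̂ = (p₁ × p₂)/|p₁ × p₂|.
Here n̂_z ≈ -0.114; the vertex latitude is φ_max = arccos|n̂_z| ≈ 83.5°.

≈ 83°S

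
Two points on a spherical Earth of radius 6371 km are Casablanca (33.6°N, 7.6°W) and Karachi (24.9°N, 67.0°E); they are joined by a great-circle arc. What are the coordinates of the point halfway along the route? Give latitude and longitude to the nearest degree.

Write both endpoints as unit vectors p₁, p₂ with components (cos φ cos λ, cos φ sin λ, sin φ).
The central angle between the endpoints is δ = arccos(p₁·p₂) ≈ 1.122 rad (64.3°).
Interpolate at f = 1/2 with slerp weights a = sin((1−f)δ)/sin δ ≈ 0.591, b = sin(fδ)/sin δ ≈ 0.591.
p = a·p₁ + b·p₂ ≈ (0.697, 0.428, 0.575); φ = arcsin(p_z) ≈ 35.13°, λ = atan2(p_y, p_x) ≈ 31.56°.

≈ (35°N, 32°E)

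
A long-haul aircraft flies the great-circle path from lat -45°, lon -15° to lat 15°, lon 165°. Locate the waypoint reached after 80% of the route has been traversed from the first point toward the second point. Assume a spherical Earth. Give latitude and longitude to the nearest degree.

From cos δ = sin φ₁ sin φ₂ + cos φ₁ cos φ₂ cos Δλ, the central angle is δ ≈ 2.618 rad (150.0°).
Interpolate at f = 0.80 with slerp weights a = sin((1−f)δ)/sin δ ≈ 1.000, b = sin(fδ)/sin δ ≈ 1.732.
p = a·p₁ + b·p₂ ≈ (-0.933, 0.250, -0.259); φ = arcsin(p_z) ≈ -15.00°, λ = atan2(p_y, p_x) ≈ 165.00°.

≈ lat -15°, lon 165°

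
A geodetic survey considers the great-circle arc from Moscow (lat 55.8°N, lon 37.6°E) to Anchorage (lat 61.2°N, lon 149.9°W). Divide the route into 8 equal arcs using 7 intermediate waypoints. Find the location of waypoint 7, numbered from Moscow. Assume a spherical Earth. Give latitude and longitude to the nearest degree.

≈ lat 69°N, lon 152°W

Convert each endpoint to a unit vector on the sphere (x = cos φ cos λ, y = cos φ sin λ, z = sin φ).
The central angle between the endpoints is δ = arccos(p₁·p₂) ≈ 1.097 rad (62.9°).
Interpolate at f = 7/8 with slerp weights a = sin((1−f)δ)/sin δ ≈ 0.154, b = sin(fδ)/sin δ ≈ 0.921.
p = a·p₁ + b·p₂ ≈ (-0.315, -0.170, 0.934); φ = arcsin(p_z) ≈ 69.02°, λ = atan2(p_y, p_x) ≈ -151.70°.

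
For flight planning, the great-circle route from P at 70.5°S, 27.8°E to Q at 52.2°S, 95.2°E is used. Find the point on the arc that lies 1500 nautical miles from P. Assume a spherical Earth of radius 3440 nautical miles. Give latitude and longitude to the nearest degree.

Convert each endpoint to a unit vector on the sphere (x = cos φ cos λ, y = cos φ sin λ, z = sin φ).
The central angle between the endpoints is δ = arccos(p₁·p₂) ≈ 0.603 rad (34.6°). The total great-circle distance is δ·R ≈ 0.603 × 3440 ≈ 2075 nmi, so the target fraction is f = 1500/2075 ≈ 0.723.
Interpolate at f ≈ 0.723 with slerp weights a = sin((1−f)δ)/sin δ ≈ 0.293, b = sin(fδ)/sin δ ≈ 0.744.
p = a·p₁ + b·p₂ ≈ (0.045, 0.500, -0.865); φ = arcsin(p_z) ≈ -59.86°, λ = atan2(p_y, p_x) ≈ 84.82°.

≈ 60°S, 85°E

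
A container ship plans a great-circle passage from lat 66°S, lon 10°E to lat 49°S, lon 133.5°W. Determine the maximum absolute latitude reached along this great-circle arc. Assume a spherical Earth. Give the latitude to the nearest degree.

≈ 80°S

The great circle lies in the plane with unit normal n̂ = (p₁ × p₂)/|p₁ × p₂|.
Here n̂_z ≈ -0.180; the vertex latitude is φ_max = arccos|n̂_z| ≈ 79.6°.
Check via Clairaut: cos φ_max = |cos φ₁| · sin C = cos(66.0°)·sin(153.7°) ≈ 0.180, again giving ≈ 79.6°.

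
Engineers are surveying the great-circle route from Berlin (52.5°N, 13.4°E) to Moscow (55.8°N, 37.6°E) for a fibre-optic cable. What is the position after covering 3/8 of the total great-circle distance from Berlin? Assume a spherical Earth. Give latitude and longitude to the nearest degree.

From cos δ = sin φ₁ sin φ₂ + cos φ₁ cos φ₂ cos Δλ, the central angle is δ ≈ 0.253 rad (14.5°).
Interpolate at f = 3/8 with slerp weights a = sin((1−f)δ)/sin δ ≈ 0.629, b = sin(fδ)/sin δ ≈ 0.378.
p = a·p₁ + b·p₂ ≈ (0.541, 0.219, 0.812); φ = arcsin(p_z) ≈ 54.30°, λ = atan2(p_y, p_x) ≈ 21.99°.

≈ (54°N, 22°E)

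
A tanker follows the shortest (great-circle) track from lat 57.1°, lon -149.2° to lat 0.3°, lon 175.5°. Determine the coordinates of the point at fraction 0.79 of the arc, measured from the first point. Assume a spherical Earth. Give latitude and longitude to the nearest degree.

Convert each endpoint to a unit vector on the sphere (x = cos φ cos λ, y = cos φ sin λ, z = sin φ).
The central angle between the endpoints is δ = arccos(p₁·p₂) ≈ 1.107 rad (63.4°).
Interpolate at f = 0.79 with slerp weights a = sin((1−f)δ)/sin δ ≈ 0.258, b = sin(fδ)/sin δ ≈ 0.858.
p = a·p₁ + b·p₂ ≈ (-0.975, -0.004, 0.221); φ = arcsin(p_z) ≈ 12.75°, λ = atan2(p_y, p_x) ≈ -179.75°.

≈ lat 13°, lon 180°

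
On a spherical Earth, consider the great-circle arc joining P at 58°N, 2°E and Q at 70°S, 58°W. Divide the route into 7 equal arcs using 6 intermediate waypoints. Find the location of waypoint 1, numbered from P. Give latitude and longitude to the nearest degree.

Write both endpoints as unit vectors p₁, p₂ with components (cos φ cos λ, cos φ sin λ, sin φ).
The central angle between the endpoints is δ = arccos(p₁·p₂) ≈ 2.355 rad (134.9°).
Interpolate at f = 1/7 with slerp weights a = sin((1−f)δ)/sin δ ≈ 1.273, b = sin(fδ)/sin δ ≈ 0.466.
p = a·p₁ + b·p₂ ≈ (0.759, -0.112, 0.642); φ = arcsin(p_z) ≈ 39.91°, λ = atan2(p_y, p_x) ≈ -8.37°.

≈ 40°N, 8°W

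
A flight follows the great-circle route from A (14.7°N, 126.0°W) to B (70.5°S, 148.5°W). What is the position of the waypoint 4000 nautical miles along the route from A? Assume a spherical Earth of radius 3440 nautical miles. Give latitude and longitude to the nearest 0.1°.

≈ (51.2°S, 136.8°W)

From cos δ = sin φ₁ sin φ₂ + cos φ₁ cos φ₂ cos Δλ, the central angle is δ ≈ 1.512 rad (86.6°). The total great-circle distance is δ·R ≈ 1.512 × 3440 ≈ 5200 nmi, so the target fraction is f = 4000/5200 ≈ 0.769.
Interpolate at f ≈ 0.769 with slerp weights a = sin((1−f)δ)/sin δ ≈ 0.342, b = sin(fδ)/sin δ ≈ 0.920.
p = a·p₁ + b·p₂ ≈ (-0.456, -0.428, -0.780); φ = arcsin(p_z) ≈ -51.25°, λ = atan2(p_y, p_x) ≈ -136.82°.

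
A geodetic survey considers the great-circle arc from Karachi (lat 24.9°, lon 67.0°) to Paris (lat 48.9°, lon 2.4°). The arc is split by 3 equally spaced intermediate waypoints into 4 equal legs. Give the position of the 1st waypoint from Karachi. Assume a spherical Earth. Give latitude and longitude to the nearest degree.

≈ lat 34°, lon 55°

The haversine formula gives a central angle δ ≈ 0.961 rad (55.0°) between the endpoints.
Interpolate at f = 1/4 with slerp weights a = sin((1−f)δ)/sin δ ≈ 0.805, b = sin(fδ)/sin δ ≈ 0.290.
p = a·p₁ + b·p₂ ≈ (0.476, 0.680, 0.558); φ = arcsin(p_z) ≈ 33.89°, λ = atan2(p_y, p_x) ≈ 55.02°.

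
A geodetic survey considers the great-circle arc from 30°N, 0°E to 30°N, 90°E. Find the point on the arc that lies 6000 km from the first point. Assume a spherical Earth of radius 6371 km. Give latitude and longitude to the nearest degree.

The haversine formula gives a central angle δ ≈ 1.318 rad (75.5°) between the endpoints. The total great-circle distance is δ·R ≈ 1.318 × 6371 ≈ 8398 km, so the target fraction is f = 6000/8398 ≈ 0.714.
Interpolate at f ≈ 0.714 with slerp weights a = sin((1−f)δ)/sin δ ≈ 0.380, b = sin(fδ)/sin δ ≈ 0.835.
p = a·p₁ + b·p₂ ≈ (0.329, 0.723, 0.607); φ = arcsin(p_z) ≈ 37.40°, λ = atan2(p_y, p_x) ≈ 65.56°.

≈ 37°N, 66°E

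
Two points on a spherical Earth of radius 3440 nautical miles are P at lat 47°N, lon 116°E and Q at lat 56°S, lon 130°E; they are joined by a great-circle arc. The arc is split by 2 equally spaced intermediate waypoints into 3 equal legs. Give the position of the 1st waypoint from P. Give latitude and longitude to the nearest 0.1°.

≈ lat 12.7°N, lon 120.6°E

Write both endpoints as unit vectors p₁, p₂ with components (cos φ cos λ, cos φ sin λ, sin φ).
The central angle between the endpoints is δ = arccos(p₁·p₂) ≈ 1.809 rad (103.7°).
Interpolate at f = 1/3 with slerp weights a = sin((1−f)δ)/sin δ ≈ 0.961, b = sin(fδ)/sin δ ≈ 0.584.
p = a·p₁ + b·p₂ ≈ (-0.497, 0.839, 0.219); φ = arcsin(p_z) ≈ 12.67°, λ = atan2(p_y, p_x) ≈ 120.64°.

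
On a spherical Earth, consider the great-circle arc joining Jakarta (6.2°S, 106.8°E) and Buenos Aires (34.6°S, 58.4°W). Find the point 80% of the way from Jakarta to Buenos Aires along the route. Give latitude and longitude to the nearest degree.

The haversine formula gives a central angle δ ≈ 2.389 rad (136.9°) between the endpoints.
Interpolate at f = 0.80 with slerp weights a = sin((1−f)δ)/sin δ ≈ 0.673, b = sin(fδ)/sin δ ≈ 1.379.
p = a·p₁ + b·p₂ ≈ (0.401, -0.327, -0.856); φ = arcsin(p_z) ≈ -58.83°, λ = atan2(p_y, p_x) ≈ -39.13°.

≈ (59°S, 39°W)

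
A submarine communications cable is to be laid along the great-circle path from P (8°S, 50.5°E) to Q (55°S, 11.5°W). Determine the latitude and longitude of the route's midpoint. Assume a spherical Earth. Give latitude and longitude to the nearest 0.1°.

Write both endpoints as unit vectors p₁, p₂ with components (cos φ cos λ, cos φ sin λ, sin φ).
The central angle between the endpoints is δ = arccos(p₁·p₂) ≈ 1.180 rad (67.6°).
Interpolate at f = 1/2 with slerp weights a = sin((1−f)δ)/sin δ ≈ 0.602, b = sin(fδ)/sin δ ≈ 0.602.
p = a·p₁ + b·p₂ ≈ (0.717, 0.391, -0.577); φ = arcsin(p_z) ≈ -35.22°, λ = atan2(p_y, p_x) ≈ 28.60°.

≈ (35.2°S, 28.6°E)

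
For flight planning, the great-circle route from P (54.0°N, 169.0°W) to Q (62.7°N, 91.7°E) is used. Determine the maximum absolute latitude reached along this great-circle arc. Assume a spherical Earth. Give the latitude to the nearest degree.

≈ 69°N

The great circle lies in the plane with unit normal n̂ = (p₁ × p₂)/|p₁ × p₂|.
Here n̂_z ≈ -0.361; the vertex latitude is φ_max = arccos|n̂_z| ≈ 68.9°.
Check via Clairaut: cos φ_max = |cos φ₁| · sin C = cos(54.0°)·sin(37.9°) ≈ 0.361, again giving ≈ 68.9°.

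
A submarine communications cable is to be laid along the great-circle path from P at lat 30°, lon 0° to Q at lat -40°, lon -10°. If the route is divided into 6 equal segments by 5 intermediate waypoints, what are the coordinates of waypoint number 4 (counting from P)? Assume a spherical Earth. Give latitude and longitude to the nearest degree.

≈ lat -17°, lon -6°

Convert each endpoint to a unit vector on the sphere (x = cos φ cos λ, y = cos φ sin λ, z = sin φ).
The central angle between the endpoints is δ = arccos(p₁·p₂) ≈ 1.232 rad (70.6°).
Interpolate at f = 4/6 with slerp weights a = sin((1−f)δ)/sin δ ≈ 0.423, b = sin(fδ)/sin δ ≈ 0.776.
p = a·p₁ + b·p₂ ≈ (0.952, -0.103, -0.287); φ = arcsin(p_z) ≈ -16.70°, λ = atan2(p_y, p_x) ≈ -6.19°.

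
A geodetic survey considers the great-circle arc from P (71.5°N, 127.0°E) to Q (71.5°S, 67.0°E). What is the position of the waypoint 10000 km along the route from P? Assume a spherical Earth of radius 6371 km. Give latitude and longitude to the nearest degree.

From cos δ = sin φ₁ sin φ₂ + cos φ₁ cos φ₂ cos Δλ, the central angle is δ ≈ 2.585 rad (148.1°). The total great-circle distance is δ·R ≈ 2.585 × 6371 ≈ 16468 km, so the target fraction is f = 10000/16468 ≈ 0.607.
Interpolate at f ≈ 0.607 with slerp weights a = sin((1−f)δ)/sin δ ≈ 1.608, b = sin(fδ)/sin δ ≈ 1.892.
p = a·p₁ + b·p₂ ≈ (-0.072, 0.960, -0.270); φ = arcsin(p_z) ≈ -15.66°, λ = atan2(p_y, p_x) ≈ 94.31°.

≈ (16°S, 94°E)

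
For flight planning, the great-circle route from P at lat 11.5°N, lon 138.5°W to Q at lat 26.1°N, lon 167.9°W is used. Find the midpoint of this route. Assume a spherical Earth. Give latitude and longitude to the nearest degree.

≈ lat 19°N, lon 153°W

From cos δ = sin φ₁ sin φ₂ + cos φ₁ cos φ₂ cos Δλ, the central angle is δ ≈ 0.546 rad (31.3°).
Interpolate at f = 1/2 with slerp weights a = sin((1−f)δ)/sin δ ≈ 0.519, b = sin(fδ)/sin δ ≈ 0.519.
p = a·p₁ + b·p₂ ≈ (-0.837, -0.435, 0.332); φ = arcsin(p_z) ≈ 19.39°, λ = atan2(p_y, p_x) ≈ -152.54°.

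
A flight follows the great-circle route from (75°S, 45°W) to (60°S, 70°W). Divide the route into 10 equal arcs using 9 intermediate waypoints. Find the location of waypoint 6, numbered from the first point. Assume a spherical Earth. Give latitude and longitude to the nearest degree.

The haversine formula gives a central angle δ ≈ 0.305 rad (17.5°) between the endpoints.
Interpolate at f = 6/10 with slerp weights a = sin((1−f)δ)/sin δ ≈ 0.405, b = sin(fδ)/sin δ ≈ 0.606.
p = a·p₁ + b·p₂ ≈ (0.178, -0.359, -0.916); φ = arcsin(p_z) ≈ -66.39°, λ = atan2(p_y, p_x) ≈ -63.65°.

≈ (66°S, 64°W)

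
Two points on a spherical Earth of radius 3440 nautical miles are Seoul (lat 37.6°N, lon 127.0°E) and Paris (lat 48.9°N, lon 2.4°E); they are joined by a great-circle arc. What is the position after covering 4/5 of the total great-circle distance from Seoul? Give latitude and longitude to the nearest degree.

≈ lat 59°N, lon 24°E

The haversine formula gives a central angle δ ≈ 1.406 rad (80.6°) between the endpoints.
Interpolate at f = 4/5 with slerp weights a = sin((1−f)δ)/sin δ ≈ 0.281, b = sin(fδ)/sin δ ≈ 0.915.
p = a·p₁ + b·p₂ ≈ (0.467, 0.203, 0.861); φ = arcsin(p_z) ≈ 59.41°, λ = atan2(p_y, p_x) ≈ 23.53°.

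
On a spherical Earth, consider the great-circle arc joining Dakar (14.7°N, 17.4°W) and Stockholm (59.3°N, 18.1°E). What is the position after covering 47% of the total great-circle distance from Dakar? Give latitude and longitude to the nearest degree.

≈ 37°N, 6°W

The haversine formula gives a central angle δ ≈ 0.902 rad (51.7°) between the endpoints.
Interpolate at f = 0.47 with slerp weights a = sin((1−f)δ)/sin δ ≈ 0.586, b = sin(fδ)/sin δ ≈ 0.524.
p = a·p₁ + b·p₂ ≈ (0.796, -0.086, 0.600); φ = arcsin(p_z) ≈ 36.84°, λ = atan2(p_y, p_x) ≈ -6.20°.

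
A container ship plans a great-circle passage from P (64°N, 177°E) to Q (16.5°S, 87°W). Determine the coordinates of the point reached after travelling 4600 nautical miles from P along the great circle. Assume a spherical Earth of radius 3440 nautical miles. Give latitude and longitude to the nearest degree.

Write both endpoints as unit vectors p₁, p₂ with components (cos φ cos λ, cos φ sin λ, sin φ).
The central angle between the endpoints is δ = arccos(p₁·p₂) ≈ 1.875 rad (107.4°). The total great-circle distance is δ·R ≈ 1.875 × 3440 ≈ 6449 nmi, so the target fraction is f = 4600/6449 ≈ 0.713.
Interpolate at f ≈ 0.713 with slerp weights a = sin((1−f)δ)/sin δ ≈ 0.537, b = sin(fδ)/sin δ ≈ 1.020.
p = a·p₁ + b·p₂ ≈ (-0.184, -0.964, 0.193); φ = arcsin(p_z) ≈ 11.11°, λ = atan2(p_y, p_x) ≈ -100.79°.

≈ (11°N, 101°W)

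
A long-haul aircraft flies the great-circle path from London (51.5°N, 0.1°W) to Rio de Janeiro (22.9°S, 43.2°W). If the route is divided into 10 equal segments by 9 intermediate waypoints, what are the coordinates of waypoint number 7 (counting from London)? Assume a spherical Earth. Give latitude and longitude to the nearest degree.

The haversine formula gives a central angle δ ≈ 1.456 rad (83.4°) between the endpoints.
Interpolate at f = 7/10 with slerp weights a = sin((1−f)δ)/sin δ ≈ 0.426, b = sin(fδ)/sin δ ≈ 0.857.
p = a·p₁ + b·p₂ ≈ (0.841, -0.541, -0.000); φ = arcsin(p_z) ≈ -0.02°, λ = atan2(p_y, p_x) ≈ -32.76°.

≈ 0°N, 33°W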